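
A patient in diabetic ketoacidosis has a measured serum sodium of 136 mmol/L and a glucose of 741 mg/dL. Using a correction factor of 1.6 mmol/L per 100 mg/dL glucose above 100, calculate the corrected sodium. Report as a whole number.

146 mmol/L

Corrected Na = measured Na + 1.6 · (glucose − 100)/100
= 136 + 1.6 · (741 − 100)/100
= 136 + 10.3
= 146.3 mmol/L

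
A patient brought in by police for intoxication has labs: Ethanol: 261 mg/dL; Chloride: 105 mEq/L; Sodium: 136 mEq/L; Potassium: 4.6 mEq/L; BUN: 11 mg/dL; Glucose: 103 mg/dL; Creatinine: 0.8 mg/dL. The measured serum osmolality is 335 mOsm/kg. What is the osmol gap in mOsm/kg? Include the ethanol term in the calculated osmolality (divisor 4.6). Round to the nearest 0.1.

-3.4 mOsm/kg

Calculated osmolality = 2·Na + glucose/18 + BUN/2.8 + ethanol/4.6
= 2·136 + 103/18 + 11/2.8 + 261/4.6
= 272 + 5.72 + 3.93 + 56.74
= 338.39 mOsm/kg ≈ 338.4 mOsm/kg
Osmolar gap = measured − calculated = 335 − 338.4 = -3.4 mOsm/kg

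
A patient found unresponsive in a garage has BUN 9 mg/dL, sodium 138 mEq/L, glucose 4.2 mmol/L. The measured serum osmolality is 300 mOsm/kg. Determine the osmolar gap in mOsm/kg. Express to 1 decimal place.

16.6 mOsm/kg

Calculated osmolality = 2·Na + glucose + BUN/2.8
= 2·138 + 4.2 + 9/2.8
= 276 + 4.20 + 3.21
= 283.41 mOsm/kg ≈ 283.4 mOsm/kg
Osmolar gap = measured − calculated = 300 − 283.4 = 16.6 mOsm/kg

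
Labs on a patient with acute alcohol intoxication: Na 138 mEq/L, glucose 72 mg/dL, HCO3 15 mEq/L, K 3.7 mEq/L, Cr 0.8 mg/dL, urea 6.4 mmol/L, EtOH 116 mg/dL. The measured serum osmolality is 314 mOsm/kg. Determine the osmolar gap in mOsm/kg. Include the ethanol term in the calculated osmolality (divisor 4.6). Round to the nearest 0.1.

2.4 mOsm/kg

Calculated osmolality = 2·Na + glucose/18 + urea + ethanol/4.6
= 2·138 + 72/18 + 6.4 + 116/4.6
= 276 + 4 + 6.40 + 25.22
= 311.62 mOsm/kg ≈ 311.6 mOsm/kg
Osmolar gap = measured − calculated = 314 − 311.6 = 2.4 mOsm/kg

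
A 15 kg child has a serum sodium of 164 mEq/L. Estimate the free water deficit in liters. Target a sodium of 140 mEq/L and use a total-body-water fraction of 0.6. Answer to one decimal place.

TBW = 0.6 · 15 = 9 L
Free water deficit = TBW · (Na/140 − 1)
= 9 · (164/140 − 1)
= 9 · 0.1714
= 1.54 L

1.5 L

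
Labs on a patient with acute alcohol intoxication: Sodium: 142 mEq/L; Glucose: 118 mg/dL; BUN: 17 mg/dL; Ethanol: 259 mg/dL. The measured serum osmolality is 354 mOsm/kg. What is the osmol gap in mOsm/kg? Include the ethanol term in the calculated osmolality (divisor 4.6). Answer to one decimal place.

1.1 mOsm/kg

Calculated osmolality = 2·Na + glucose/18 + BUN/2.8 + ethanol/4.6
= 2·142 + 118/18 + 17/2.8 + 259/4.6
= 284 + 6.56 + 6.07 + 56.30
= 352.93 mOsm/kg ≈ 352.9 mOsm/kg
Osmolar gap = measured − calculated = 354 − 352.9 = 1.1 mOsm/kg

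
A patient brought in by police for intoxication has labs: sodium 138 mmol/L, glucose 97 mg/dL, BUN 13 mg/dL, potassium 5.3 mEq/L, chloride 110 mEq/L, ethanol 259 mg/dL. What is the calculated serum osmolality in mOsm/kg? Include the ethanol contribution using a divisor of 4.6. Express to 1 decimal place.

Calculated osmolality = 2·Na + glucose/18 + BUN/2.8 + ethanol/4.6
= 2·138 + 97/18 + 13/2.8 + 259/4.6
= 276 + 5.39 + 4.64 + 56.30
= 342.33 mOsm/kg

342.3 mOsm/kg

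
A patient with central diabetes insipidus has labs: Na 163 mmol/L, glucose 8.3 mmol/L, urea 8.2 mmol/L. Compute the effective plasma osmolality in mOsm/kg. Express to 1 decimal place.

Effective osmolality excludes urea (freely permeant across cell membranes):
2·Na + glucose
= 2·163 + 8.3
= 326 + 8.3
= 334.3 mOsm/kg

334.3 mOsm/kg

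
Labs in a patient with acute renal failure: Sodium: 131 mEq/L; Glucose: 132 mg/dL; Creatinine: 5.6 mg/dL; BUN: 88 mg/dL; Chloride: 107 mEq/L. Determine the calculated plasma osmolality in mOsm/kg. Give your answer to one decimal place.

300.8 mOsm/kg

Calculated osmolality = 2·Na + glucose/18 + BUN/2.8
= 2·131 + 132/18 + 88/2.8
= 262 + 7.33 + 31.43
= 300.76 mOsm/kg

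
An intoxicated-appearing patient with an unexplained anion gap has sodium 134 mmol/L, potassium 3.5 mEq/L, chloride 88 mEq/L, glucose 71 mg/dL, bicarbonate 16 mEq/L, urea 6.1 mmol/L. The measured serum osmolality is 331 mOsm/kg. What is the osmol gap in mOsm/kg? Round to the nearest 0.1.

53.0 mOsm/kg

Calculated osmolality = 2·Na + glucose/18 + urea
= 2·134 + 71/18 + 6.1
= 268 + 3.94 + 6.10
= 278.04 mOsm/kg ≈ 278.0 mOsm/kg
Osmolar gap = measured − calculated = 331 − 278.0 = 53.0 mOsm/kg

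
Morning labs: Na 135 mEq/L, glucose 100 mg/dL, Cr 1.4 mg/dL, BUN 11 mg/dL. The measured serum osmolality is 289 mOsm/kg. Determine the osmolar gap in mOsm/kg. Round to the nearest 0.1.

9.5 mOsm/kg

Calculated osmolality = 2·Na + glucose/18 + BUN/2.8
= 2·135 + 100/18 + 11/2.8
= 270 + 5.56 + 3.93
= 279.49 mOsm/kg ≈ 279.5 mOsm/kg
Osmolar gap = measured − calculated = 289 − 279.5 = 9.5 mOsm/kg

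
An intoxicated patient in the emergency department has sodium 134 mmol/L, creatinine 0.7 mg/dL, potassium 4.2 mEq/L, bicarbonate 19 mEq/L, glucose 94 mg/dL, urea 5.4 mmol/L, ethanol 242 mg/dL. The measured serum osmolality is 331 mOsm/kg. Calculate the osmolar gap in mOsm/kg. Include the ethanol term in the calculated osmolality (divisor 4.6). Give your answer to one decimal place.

Calculated osmolality = 2·Na + glucose/18 + urea + ethanol/4.6
= 2·134 + 94/18 + 5.4 + 242/4.6
= 268 + 5.22 + 5.40 + 52.61
= 331.23 mOsm/kg ≈ 331.2 mOsm/kg
Osmolar gap = measured − calculated = 331 − 331.2 = -0.2 mOsm/kg

-0.2 mOsm/kg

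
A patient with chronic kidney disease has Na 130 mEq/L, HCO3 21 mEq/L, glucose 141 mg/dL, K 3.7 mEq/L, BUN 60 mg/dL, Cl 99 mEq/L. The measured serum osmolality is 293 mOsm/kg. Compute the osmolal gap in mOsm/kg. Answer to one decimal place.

3.7 mOsm/kg

Calculated osmolality = 2·Na + glucose/18 + BUN/2.8
= 2·130 + 141/18 + 60/2.8
= 260 + 7.83 + 21.43
= 289.26 mOsm/kg ≈ 289.3 mOsm/kg
Osmolar gap = measured − calculated = 293 − 289.3 = 3.7 mOsm/kg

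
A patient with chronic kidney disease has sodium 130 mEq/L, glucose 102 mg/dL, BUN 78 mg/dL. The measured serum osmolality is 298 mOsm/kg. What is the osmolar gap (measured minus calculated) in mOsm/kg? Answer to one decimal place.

Calculated osmolality = 2·Na + glucose/18 + BUN/2.8
= 2·130 + 102/18 + 78/2.8
= 260 + 5.67 + 27.86
= 293.53 mOsm/kg ≈ 293.5 mOsm/kg
Osmolar gap = measured − calculated = 298 − 293.5 = 4.5 mOsm/kg

4.5 mOsm/kg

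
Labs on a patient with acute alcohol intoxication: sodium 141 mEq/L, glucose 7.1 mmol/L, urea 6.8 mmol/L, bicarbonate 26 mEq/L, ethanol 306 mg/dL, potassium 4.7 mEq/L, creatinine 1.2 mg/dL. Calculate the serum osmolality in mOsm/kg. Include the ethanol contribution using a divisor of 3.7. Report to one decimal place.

378.6 mOsm/kg

Calculated osmolality = 2·Na + glucose + urea + ethanol/3.7
= 2·141 + 7.1 + 6.8 + 306/3.7
= 282 + 7.10 + 6.80 + 82.70
= 378.6 mOsm/kg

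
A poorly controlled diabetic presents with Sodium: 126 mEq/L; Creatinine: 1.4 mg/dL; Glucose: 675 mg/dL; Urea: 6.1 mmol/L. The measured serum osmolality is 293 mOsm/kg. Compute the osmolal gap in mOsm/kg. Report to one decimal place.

Calculated osmolality = 2·Na + glucose/18 + urea
= 2·126 + 675/18 + 6.1
= 252 + 37.50 + 6.10
= 295.6 mOsm/kg ≈ 295.6 mOsm/kg
Osmolar gap = measured − calculated = 293 − 295.6 = -2.6 mOsm/kg

-2.6 mOsm/kg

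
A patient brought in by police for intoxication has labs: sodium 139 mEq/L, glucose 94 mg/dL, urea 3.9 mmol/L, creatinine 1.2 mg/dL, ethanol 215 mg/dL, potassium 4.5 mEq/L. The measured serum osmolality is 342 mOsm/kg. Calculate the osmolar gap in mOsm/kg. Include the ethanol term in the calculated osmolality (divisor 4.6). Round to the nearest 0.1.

8.1 mOsm/kg

Calculated osmolality = 2·Na + glucose/18 + urea + ethanol/4.6
= 2·139 + 94/18 + 3.9 + 215/4.6
= 278 + 5.22 + 3.90 + 46.74
= 333.86 mOsm/kg ≈ 333.9 mOsm/kg
Osmolar gap = measured − calculated = 342 − 333.9 = 8.1 mOsm/kg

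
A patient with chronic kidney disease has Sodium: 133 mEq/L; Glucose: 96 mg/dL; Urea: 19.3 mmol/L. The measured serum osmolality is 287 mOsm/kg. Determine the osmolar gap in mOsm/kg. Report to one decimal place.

Calculated osmolality = 2·Na + glucose/18 + urea
= 2·133 + 96/18 + 19.3
= 266 + 5.33 + 19.30
= 290.63 mOsm/kg ≈ 290.6 mOsm/kg
Osmolar gap = measured − calculated = 287 − 290.6 = -3.6 mOsm/kg

-3.6 mOsm/kg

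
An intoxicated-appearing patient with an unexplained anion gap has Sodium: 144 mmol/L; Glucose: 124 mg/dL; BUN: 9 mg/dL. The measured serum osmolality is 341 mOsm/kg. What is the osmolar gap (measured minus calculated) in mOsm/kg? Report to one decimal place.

42.9 mOsm/kg

Calculated osmolality = 2·Na + glucose/18 + BUN/2.8
= 2·144 + 124/18 + 9/2.8
= 288 + 6.89 + 3.21
= 298.1 mOsm/kg ≈ 298.1 mOsm/kg
Osmolar gap = measured − calculated = 341 − 298.1 = 42.9 mOsm/kg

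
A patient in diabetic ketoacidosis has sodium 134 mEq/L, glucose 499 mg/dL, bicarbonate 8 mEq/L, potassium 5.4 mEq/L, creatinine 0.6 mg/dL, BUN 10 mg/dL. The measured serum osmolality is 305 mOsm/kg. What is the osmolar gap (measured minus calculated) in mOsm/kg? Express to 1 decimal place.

5.7 mOsm/kg

Calculated osmolality = 2·Na + glucose/18 + BUN/2.8
= 2·134 + 499/18 + 10/2.8
= 268 + 27.72 + 3.57
= 299.29 mOsm/kg ≈ 299.3 mOsm/kg
Osmolar gap = measured − calculated = 305 − 299.3 = 5.7 mOsm/kg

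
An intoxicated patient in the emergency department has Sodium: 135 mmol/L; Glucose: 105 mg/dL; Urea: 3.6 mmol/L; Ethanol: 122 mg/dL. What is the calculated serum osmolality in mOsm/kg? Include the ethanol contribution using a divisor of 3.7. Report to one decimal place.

Calculated osmolality = 2·Na + glucose/18 + urea + ethanol/3.7
= 2·135 + 105/18 + 3.6 + 122/3.7
= 270 + 5.83 + 3.60 + 32.97
= 312.4 mOsm/kg

312.4 mOsm/kg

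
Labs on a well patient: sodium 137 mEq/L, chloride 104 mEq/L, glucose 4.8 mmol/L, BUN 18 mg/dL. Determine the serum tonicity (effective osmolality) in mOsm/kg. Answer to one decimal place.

Effective osmolality excludes urea (freely permeant across cell membranes):
2·Na + glucose
= 2·137 + 4.8
= 274 + 4.8
= 278.8 mOsm/kg

278.8 mOsm/kg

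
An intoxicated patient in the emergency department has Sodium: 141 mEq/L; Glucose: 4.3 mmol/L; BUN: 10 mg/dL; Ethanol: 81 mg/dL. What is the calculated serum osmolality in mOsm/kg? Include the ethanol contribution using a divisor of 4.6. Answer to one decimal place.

307.5 mOsm/kg

Calculated osmolality = 2·Na + glucose + BUN/2.8 + ethanol/4.6
= 2·141 + 4.3 + 10/2.8 + 81/4.6
= 282 + 4.30 + 3.57 + 17.61
= 307.48 mOsm/kg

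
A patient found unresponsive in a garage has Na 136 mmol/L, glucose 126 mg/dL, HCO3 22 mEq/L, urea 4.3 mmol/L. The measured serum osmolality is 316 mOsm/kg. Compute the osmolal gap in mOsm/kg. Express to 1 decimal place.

32.7 mOsm/kg

Calculated osmolality = 2·Na + glucose/18 + urea
= 2·136 + 126/18 + 4.3
= 272 + 7 + 4.30
= 283.3 mOsm/kg ≈ 283.3 mOsm/kg
Osmolar gap = measured − calculated = 316 − 283.3 = 32.7 mOsm/kg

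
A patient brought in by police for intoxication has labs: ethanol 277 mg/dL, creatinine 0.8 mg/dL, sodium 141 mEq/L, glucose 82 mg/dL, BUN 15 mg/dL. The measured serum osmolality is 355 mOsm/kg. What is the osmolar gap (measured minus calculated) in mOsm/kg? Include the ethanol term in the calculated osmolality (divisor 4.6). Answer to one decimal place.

2.9 mOsm/kg

Calculated osmolality = 2·Na + glucose/18 + BUN/2.8 + ethanol/4.6
= 2·141 + 82/18 + 15/2.8 + 277/4.6
= 282 + 4.56 + 5.36 + 60.22
= 352.14 mOsm/kg ≈ 352.1 mOsm/kg
Osmolar gap = measured − calculated = 355 − 352.1 = 2.9 mOsm/kg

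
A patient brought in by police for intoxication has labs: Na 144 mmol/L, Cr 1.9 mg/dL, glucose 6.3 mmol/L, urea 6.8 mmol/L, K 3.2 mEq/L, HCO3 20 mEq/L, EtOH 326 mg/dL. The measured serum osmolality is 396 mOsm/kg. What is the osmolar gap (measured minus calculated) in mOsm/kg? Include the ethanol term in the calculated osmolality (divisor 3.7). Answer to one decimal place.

Calculated osmolality = 2·Na + glucose + urea + ethanol/3.7
= 2·144 + 6.3 + 6.8 + 326/3.7
= 288 + 6.30 + 6.80 + 88.11
= 389.21 mOsm/kg ≈ 389.2 mOsm/kg
Osmolar gap = measured − calculated = 396 − 389.2 = 6.8 mOsm/kg

6.8 mOsm/kg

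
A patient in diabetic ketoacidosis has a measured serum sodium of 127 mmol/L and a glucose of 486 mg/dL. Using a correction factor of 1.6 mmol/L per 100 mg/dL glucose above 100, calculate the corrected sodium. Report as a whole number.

Corrected Na = measured Na + 1.6 · (glucose − 100)/100
= 127 + 1.6 · (486 − 100)/100
= 127 + 6.2
= 133.2 mmol/L

133 mmol/L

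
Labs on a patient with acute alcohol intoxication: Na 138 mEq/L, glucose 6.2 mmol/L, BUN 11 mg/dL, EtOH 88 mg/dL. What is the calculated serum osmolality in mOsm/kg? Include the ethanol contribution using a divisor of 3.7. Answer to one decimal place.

309.9 mOsm/kg

Calculated osmolality = 2·Na + glucose + BUN/2.8 + ethanol/3.7
= 2·138 + 6.2 + 11/2.8 + 88/3.7
= 276 + 6.20 + 3.93 + 23.78
= 309.91 mOsm/kg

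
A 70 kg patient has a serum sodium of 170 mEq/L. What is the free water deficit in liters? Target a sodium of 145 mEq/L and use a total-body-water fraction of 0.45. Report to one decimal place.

5.4 L

TBW = 0.45 · 70 = 31.5 L
Free water deficit = TBW · (Na/145 − 1)
= 31.5 · (170/145 − 1)
= 31.5 · 0.1724
= 5.43 L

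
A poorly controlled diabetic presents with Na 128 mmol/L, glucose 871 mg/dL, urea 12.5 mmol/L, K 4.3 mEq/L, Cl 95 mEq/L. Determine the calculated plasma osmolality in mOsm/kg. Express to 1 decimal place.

316.9 mOsm/kg

Calculated osmolality = 2·Na + glucose/18 + urea
= 2·128 + 871/18 + 12.5
= 256 + 48.39 + 12.50
= 316.89 mOsm/kg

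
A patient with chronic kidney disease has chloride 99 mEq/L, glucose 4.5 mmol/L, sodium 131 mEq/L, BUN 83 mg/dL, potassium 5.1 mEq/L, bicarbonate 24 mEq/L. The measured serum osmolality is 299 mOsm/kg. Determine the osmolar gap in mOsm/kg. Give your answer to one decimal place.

2.9 mOsm/kg

Calculated osmolality = 2·Na + glucose + BUN/2.8
= 2·131 + 4.5 + 83/2.8
= 262 + 4.50 + 29.64
= 296.14 mOsm/kg ≈ 296.1 mOsm/kg
Osmolar gap = measured − calculated = 299 − 296.1 = 2.9 mOsm/kg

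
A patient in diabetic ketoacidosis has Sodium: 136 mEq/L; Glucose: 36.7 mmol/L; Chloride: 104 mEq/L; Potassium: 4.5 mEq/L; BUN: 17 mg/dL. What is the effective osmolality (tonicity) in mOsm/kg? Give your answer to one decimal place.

Effective osmolality excludes urea (freely permeant across cell membranes):
2·Na + glucose
= 2·136 + 36.7
= 272 + 36.7
= 308.7 mOsm/kg

308.7 mOsm/kg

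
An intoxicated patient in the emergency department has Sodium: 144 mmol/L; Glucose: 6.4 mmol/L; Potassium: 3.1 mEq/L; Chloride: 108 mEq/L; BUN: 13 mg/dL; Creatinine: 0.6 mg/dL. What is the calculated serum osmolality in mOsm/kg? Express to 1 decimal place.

299.0 mOsm/kg

Calculated osmolality = 2·Na + glucose + BUN/2.8
= 2·144 + 6.4 + 13/2.8
= 288 + 6.40 + 4.64
= 299.04 mOsm/kg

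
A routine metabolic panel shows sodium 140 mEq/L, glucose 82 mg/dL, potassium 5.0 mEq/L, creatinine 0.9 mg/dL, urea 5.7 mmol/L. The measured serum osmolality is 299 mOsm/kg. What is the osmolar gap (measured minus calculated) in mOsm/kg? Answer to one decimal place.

Calculated osmolality = 2·Na + glucose/18 + urea
= 2·140 + 82/18 + 5.7
= 280 + 4.56 + 5.70
= 290.26 mOsm/kg ≈ 290.3 mOsm/kg
Osmolar gap = measured − calculated = 299 − 290.3 = 8.7 mOsm/kg

8.7 mOsm/kg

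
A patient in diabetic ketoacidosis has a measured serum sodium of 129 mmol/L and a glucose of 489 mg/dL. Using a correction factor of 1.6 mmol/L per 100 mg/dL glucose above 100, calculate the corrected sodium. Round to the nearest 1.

Corrected Na = measured Na + 1.6 · (glucose − 100)/100
= 129 + 1.6 · (489 − 100)/100
= 129 + 6.2
= 135.2 mmol/L

135 mmol/L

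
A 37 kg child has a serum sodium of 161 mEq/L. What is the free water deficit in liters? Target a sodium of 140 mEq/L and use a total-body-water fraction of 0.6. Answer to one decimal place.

TBW = 0.6 · 37 = 22.2 L
Free water deficit = TBW · (Na/140 − 1)
= 22.2 · (161/140 − 1)
= 22.2 · 0.15
= 3.33 L

3.3 L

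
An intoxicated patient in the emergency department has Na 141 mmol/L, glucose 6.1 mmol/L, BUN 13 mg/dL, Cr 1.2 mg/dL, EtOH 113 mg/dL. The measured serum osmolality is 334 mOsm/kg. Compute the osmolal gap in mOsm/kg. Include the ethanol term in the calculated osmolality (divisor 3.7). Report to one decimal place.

10.7 mOsm/kg

Calculated osmolality = 2·Na + glucose + BUN/2.8 + ethanol/3.7
= 2·141 + 6.1 + 13/2.8 + 113/3.7
= 282 + 6.10 + 4.64 + 30.54
= 323.28 mOsm/kg ≈ 323.3 mOsm/kg
Osmolar gap = measured − calculated = 334 − 323.3 = 10.7 mOsm/kg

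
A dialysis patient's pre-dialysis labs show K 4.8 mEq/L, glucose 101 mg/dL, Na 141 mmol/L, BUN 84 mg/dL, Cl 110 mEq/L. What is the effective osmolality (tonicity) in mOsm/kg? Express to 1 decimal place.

287.6 mOsm/kg

Effective osmolality excludes urea (freely permeant across cell membranes):
2·Na + glucose/18
= 2·141 + 101/18
= 282 + 5.61
= 287.61 mOsm/kg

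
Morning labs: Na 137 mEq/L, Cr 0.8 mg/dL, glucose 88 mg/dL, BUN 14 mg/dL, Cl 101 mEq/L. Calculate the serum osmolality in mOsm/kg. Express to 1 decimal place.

Calculated osmolality = 2·Na + glucose/18 + BUN/2.8
= 2·137 + 88/18 + 14/2.8
= 274 + 4.89 + 5
= 283.89 mOsm/kg

283.9 mOsm/kg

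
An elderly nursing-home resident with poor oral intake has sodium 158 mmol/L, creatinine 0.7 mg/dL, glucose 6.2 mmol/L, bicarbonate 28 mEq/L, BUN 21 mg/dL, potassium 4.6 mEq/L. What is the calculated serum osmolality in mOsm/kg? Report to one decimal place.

Calculated osmolality = 2·Na + glucose + BUN/2.8
= 2·158 + 6.2 + 21/2.8
= 316 + 6.20 + 7.50
= 329.7 mOsm/kg

329.7 mOsm/kg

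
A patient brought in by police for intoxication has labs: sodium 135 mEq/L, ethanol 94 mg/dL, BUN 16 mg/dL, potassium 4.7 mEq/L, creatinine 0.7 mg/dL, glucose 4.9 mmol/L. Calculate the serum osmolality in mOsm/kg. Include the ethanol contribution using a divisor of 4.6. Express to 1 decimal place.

Calculated osmolality = 2·Na + glucose + BUN/2.8 + ethanol/4.6
= 2·135 + 4.9 + 16/2.8 + 94/4.6
= 270 + 4.90 + 5.71 + 20.43
= 301.04 mOsm/kg

301.0 mOsm/kg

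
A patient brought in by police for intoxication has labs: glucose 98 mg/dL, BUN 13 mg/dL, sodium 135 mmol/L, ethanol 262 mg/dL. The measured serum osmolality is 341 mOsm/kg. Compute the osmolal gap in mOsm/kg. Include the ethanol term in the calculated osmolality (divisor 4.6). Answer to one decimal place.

4.0 mOsm/kg

Calculated osmolality = 2·Na + glucose/18 + BUN/2.8 + ethanol/4.6
= 2·135 + 98/18 + 13/2.8 + 262/4.6
= 270 + 5.44 + 4.64 + 56.96
= 337.04 mOsm/kg ≈ 337.0 mOsm/kg
Osmolar gap = measured − calculated = 341 − 337.0 = 4.0 mOsm/kg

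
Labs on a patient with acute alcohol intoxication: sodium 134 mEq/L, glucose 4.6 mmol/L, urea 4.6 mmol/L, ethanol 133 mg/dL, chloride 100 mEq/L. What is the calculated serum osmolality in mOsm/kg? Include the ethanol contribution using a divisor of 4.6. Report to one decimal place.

Calculated osmolality = 2·Na + glucose + urea + ethanol/4.6
= 2·134 + 4.6 + 4.6 + 133/4.6
= 268 + 4.60 + 4.60 + 28.91
= 306.11 mOsm/kg

306.1 mOsm/kg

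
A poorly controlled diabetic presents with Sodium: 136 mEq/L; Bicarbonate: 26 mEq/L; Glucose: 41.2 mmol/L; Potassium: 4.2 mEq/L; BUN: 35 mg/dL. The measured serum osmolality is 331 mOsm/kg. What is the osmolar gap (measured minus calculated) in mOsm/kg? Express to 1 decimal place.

Calculated osmolality = 2·Na + glucose + BUN/2.8
= 2·136 + 41.2 + 35/2.8
= 272 + 41.20 + 12.50
= 325.7 mOsm/kg ≈ 325.7 mOsm/kg
Osmolar gap = measured − calculated = 331 − 325.7 = 5.3 mOsm/kg

5.3 mOsm/kg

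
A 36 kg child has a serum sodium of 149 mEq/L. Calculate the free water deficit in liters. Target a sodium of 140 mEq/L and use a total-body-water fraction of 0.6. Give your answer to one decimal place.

1.4 L

TBW = 0.6 · 36 = 21.6 L
Free water deficit = TBW · (Na/140 − 1)
= 21.6 · (149/140 − 1)
= 21.6 · 0.0643
= 1.39 L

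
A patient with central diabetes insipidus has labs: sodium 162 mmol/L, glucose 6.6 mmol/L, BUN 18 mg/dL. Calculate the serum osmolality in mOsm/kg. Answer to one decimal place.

337.0 mOsm/kg

Calculated osmolality = 2·Na + glucose + BUN/2.8
= 2·162 + 6.6 + 18/2.8
= 324 + 6.60 + 6.43
= 337.03 mOsm/kg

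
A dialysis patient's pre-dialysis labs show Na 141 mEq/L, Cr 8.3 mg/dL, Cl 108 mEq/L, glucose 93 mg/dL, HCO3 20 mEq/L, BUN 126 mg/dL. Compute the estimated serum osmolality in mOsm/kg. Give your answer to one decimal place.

Calculated osmolality = 2·Na + glucose/18 + BUN/2.8
= 2·141 + 93/18 + 126/2.8
= 282 + 5.17 + 45
= 332.17 mOsm/kg

332.2 mOsm/kg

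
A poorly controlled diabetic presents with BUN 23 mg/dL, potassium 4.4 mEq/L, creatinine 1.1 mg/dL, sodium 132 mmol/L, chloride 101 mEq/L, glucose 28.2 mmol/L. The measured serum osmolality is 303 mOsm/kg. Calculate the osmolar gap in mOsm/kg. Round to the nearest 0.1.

Calculated osmolality = 2·Na + glucose + BUN/2.8
= 2·132 + 28.2 + 23/2.8
= 264 + 28.20 + 8.21
= 300.41 mOsm/kg ≈ 300.4 mOsm/kg
Osmolar gap = measured − calculated = 303 − 300.4 = 2.6 mOsm/kg

2.6 mOsm/kg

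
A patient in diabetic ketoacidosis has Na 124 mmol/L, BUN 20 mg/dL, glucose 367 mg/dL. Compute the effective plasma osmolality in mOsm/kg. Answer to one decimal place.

Effective osmolality excludes urea (freely permeant across cell membranes):
2·Na + glucose/18
= 2·124 + 367/18
= 248 + 20.39
= 268.39 mOsm/kg

268.4 mOsm/kg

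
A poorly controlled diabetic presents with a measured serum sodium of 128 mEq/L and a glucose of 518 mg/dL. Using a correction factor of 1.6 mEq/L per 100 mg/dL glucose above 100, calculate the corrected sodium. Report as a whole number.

Corrected Na = measured Na + 1.6 · (glucose − 100)/100
= 128 + 1.6 · (518 − 100)/100
= 128 + 6.7
= 134.7 mEq/L

135 mEq/L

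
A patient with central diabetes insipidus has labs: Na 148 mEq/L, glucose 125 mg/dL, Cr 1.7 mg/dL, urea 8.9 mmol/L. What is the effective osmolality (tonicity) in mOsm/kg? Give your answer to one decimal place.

Effective osmolality excludes urea (freely permeant across cell membranes):
2·Na + glucose/18
= 2·148 + 125/18
= 296 + 6.94
= 302.94 mOsm/kg

302.9 mOsm/kg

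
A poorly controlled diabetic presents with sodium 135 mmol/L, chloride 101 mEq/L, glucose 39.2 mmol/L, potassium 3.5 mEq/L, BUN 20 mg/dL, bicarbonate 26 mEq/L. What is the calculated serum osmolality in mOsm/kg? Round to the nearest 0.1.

Calculated osmolality = 2·Na + glucose + BUN/2.8
= 2·135 + 39.2 + 20/2.8
= 270 + 39.20 + 7.14
= 316.34 mOsm/kg

316.3 mOsm/kg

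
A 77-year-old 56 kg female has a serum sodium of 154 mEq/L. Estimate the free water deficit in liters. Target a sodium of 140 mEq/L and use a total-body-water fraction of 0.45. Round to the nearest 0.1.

TBW = 0.45 · 56 = 25.2 L
Free water deficit = TBW · (Na/140 − 1)
= 25.2 · (154/140 − 1)
= 25.2 · 0.1
= 2.52 L

2.5 L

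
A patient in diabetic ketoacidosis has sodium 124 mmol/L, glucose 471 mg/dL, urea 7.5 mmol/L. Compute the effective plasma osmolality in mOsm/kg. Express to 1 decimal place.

Effective osmolality excludes urea (freely permeant across cell membranes):
2·Na + glucose/18
= 2·124 + 471/18
= 248 + 26.17
= 274.17 mOsm/kg

274.2 mOsm/kg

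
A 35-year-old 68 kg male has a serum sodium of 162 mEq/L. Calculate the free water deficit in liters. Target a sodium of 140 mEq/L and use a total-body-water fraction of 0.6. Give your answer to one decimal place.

6.4 L

TBW = 0.6 · 68 = 40.8 L
Free water deficit = TBW · (Na/140 − 1)
= 40.8 · (162/140 − 1)
= 40.8 · 0.1571
= 6.41 L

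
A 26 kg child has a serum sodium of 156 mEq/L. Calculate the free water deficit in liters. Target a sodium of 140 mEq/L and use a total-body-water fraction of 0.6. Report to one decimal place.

1.8 L

TBW = 0.6 · 26 = 15.6 L
Free water deficit = TBW · (Na/140 − 1)
= 15.6 · (156/140 − 1)
= 15.6 · 0.1143
= 1.78 L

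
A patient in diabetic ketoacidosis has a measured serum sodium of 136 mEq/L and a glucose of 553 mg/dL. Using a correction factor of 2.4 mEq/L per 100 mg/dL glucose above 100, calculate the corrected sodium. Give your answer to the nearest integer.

Corrected Na = measured Na + 2.4 · (glucose − 100)/100
= 136 + 2.4 · (553 − 100)/100
= 136 + 10.9
= 146.9 mEq/L

147 mEq/L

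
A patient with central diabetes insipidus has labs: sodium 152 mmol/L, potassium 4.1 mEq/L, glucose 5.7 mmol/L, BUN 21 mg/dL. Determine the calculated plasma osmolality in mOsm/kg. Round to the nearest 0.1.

Calculated osmolality = 2·Na + glucose + BUN/2.8
= 2·152 + 5.7 + 21/2.8
= 304 + 5.70 + 7.50
= 317.2 mOsm/kg

317.2 mOsm/kg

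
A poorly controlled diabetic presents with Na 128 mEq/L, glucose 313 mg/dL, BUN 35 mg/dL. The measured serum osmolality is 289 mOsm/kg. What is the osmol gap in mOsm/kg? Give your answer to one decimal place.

Calculated osmolality = 2·Na + glucose/18 + BUN/2.8
= 2·128 + 313/18 + 35/2.8
= 256 + 17.39 + 12.50
= 285.89 mOsm/kg ≈ 285.9 mOsm/kg
Osmolar gap = measured − calculated = 289 − 285.9 = 3.1 mOsm/kg

3.1 mOsm/kg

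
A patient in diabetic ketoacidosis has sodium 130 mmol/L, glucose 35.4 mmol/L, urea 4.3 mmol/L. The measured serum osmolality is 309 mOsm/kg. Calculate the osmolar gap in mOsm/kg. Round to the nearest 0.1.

9.3 mOsm/kg

Calculated osmolality = 2·Na + glucose + urea
= 2·130 + 35.4 + 4.3
= 260 + 35.40 + 4.30
= 299.7 mOsm/kg ≈ 299.7 mOsm/kg
Osmolar gap = measured − calculated = 309 − 299.7 = 9.3 mOsm/kg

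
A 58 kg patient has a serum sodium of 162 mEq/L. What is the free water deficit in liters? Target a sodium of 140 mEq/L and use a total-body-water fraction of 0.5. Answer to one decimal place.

4.6 L

TBW = 0.5 · 58 = 29 L
Free water deficit = TBW · (Na/140 − 1)
= 29 · (162/140 − 1)
= 29 · 0.1571
= 4.56 L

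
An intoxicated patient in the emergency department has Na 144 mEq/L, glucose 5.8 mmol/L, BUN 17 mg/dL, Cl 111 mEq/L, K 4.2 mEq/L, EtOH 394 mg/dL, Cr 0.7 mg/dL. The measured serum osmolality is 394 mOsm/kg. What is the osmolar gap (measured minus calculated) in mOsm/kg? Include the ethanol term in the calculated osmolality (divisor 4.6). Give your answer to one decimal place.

8.5 mOsm/kg

Calculated osmolality = 2·Na + glucose + BUN/2.8 + ethanol/4.6
= 2·144 + 5.8 + 17/2.8 + 394/4.6
= 288 + 5.80 + 6.07 + 85.65
= 385.52 mOsm/kg ≈ 385.5 mOsm/kg
Osmolar gap = measured − calculated = 394 − 385.5 = 8.5 mOsm/kg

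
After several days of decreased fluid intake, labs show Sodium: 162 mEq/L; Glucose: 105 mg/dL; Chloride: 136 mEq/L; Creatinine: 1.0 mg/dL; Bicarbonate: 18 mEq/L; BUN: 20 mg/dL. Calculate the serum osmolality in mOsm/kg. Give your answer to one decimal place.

Calculated osmolality = 2·Na + glucose/18 + BUN/2.8
= 2·162 + 105/18 + 20/2.8
= 324 + 5.83 + 7.14
= 336.97 mOsm/kg

337.0 mOsm/kg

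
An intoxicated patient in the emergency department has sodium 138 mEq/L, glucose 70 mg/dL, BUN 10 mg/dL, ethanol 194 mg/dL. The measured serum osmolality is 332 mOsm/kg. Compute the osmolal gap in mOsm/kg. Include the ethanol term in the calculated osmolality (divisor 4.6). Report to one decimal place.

6.4 mOsm/kg

Calculated osmolality = 2·Na + glucose/18 + BUN/2.8 + ethanol/4.6
= 2·138 + 70/18 + 10/2.8 + 194/4.6
= 276 + 3.89 + 3.57 + 42.17
= 325.63 mOsm/kg ≈ 325.6 mOsm/kg
Osmolar gap = measured − calculated = 332 − 325.6 = 6.4 mOsm/kg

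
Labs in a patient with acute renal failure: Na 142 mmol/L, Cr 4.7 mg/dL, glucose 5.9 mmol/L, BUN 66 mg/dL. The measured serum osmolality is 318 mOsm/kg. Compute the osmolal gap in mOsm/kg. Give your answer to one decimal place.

Calculated osmolality = 2·Na + glucose + BUN/2.8
= 2·142 + 5.9 + 66/2.8
= 284 + 5.90 + 23.57
= 313.47 mOsm/kg ≈ 313.5 mOsm/kg
Osmolar gap = measured − calculated = 318 − 313.5 = 4.5 mOsm/kg

4.5 mOsm/kg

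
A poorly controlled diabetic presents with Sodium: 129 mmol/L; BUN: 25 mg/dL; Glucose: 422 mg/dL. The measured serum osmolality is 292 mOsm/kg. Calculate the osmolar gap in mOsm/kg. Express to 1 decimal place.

1.6 mOsm/kg

Calculated osmolality = 2·Na + glucose/18 + BUN/2.8
= 2·129 + 422/18 + 25/2.8
= 258 + 23.44 + 8.93
= 290.37 mOsm/kg ≈ 290.4 mOsm/kg
Osmolar gap = measured − calculated = 292 − 290.4 = 1.6 mOsm/kg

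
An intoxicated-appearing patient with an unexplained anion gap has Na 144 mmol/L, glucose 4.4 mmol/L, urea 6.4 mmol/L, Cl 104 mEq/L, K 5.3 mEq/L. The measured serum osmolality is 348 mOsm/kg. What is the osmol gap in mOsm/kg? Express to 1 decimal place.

Calculated osmolality = 2·Na + glucose + urea
= 2·144 + 4.4 + 6.4
= 288 + 4.40 + 6.40
= 298.8 mOsm/kg ≈ 298.8 mOsm/kg
Osmolar gap = measured − calculated = 348 − 298.8 = 49.2 mOsm/kg

49.2 mOsm/kg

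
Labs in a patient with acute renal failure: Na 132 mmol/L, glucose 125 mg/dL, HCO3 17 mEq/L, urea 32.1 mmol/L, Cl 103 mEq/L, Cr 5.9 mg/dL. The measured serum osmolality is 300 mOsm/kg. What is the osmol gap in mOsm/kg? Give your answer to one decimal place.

-3.0 mOsm/kg

Calculated osmolality = 2·Na + glucose/18 + urea
= 2·132 + 125/18 + 32.1
= 264 + 6.94 + 32.10
= 303.04 mOsm/kg ≈ 303.0 mOsm/kg
Osmolar gap = measured − calculated = 300 − 303.0 = -3.0 mOsm/kg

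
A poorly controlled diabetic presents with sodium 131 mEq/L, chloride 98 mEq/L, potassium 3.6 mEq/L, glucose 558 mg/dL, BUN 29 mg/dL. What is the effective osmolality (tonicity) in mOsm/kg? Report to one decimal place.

293.0 mOsm/kg

Effective osmolality excludes urea (freely permeant across cell membranes):
2·Na + glucose/18
= 2·131 + 558/18
= 262 + 31
= 293 mOsm/kg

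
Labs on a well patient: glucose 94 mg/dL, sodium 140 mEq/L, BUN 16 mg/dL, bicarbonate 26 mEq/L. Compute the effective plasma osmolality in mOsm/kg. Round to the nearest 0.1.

285.2 mOsm/kg

Effective osmolality excludes urea (freely permeant across cell membranes):
2·Na + glucose/18
= 2·140 + 94/18
= 280 + 5.22
= 285.22 mOsm/kg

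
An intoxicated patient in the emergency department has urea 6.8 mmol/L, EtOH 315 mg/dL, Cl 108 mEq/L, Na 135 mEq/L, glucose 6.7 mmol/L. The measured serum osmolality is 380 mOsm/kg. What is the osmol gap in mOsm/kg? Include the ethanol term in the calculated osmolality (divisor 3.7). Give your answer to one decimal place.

Calculated osmolality = 2·Na + glucose + urea + ethanol/3.7
= 2·135 + 6.7 + 6.8 + 315/3.7
= 270 + 6.70 + 6.80 + 85.14
= 368.64 mOsm/kg ≈ 368.6 mOsm/kg
Osmolar gap = measured − calculated = 380 − 368.6 = 11.4 mOsm/kg

11.4 mOsm/kg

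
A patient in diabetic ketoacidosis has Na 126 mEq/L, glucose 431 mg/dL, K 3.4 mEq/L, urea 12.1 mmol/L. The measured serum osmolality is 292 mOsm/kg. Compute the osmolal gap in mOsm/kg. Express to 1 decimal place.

Calculated osmolality = 2·Na + glucose/18 + urea
= 2·126 + 431/18 + 12.1
= 252 + 23.94 + 12.10
= 288.04 mOsm/kg ≈ 288.0 mOsm/kg
Osmolar gap = measured − calculated = 292 − 288.0 = 4.0 mOsm/kg

4.0 mOsm/kg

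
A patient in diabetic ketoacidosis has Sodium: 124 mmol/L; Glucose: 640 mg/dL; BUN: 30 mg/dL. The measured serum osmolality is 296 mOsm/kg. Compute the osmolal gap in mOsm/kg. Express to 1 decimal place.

1.7 mOsm/kg

Calculated osmolality = 2·Na + glucose/18 + BUN/2.8
= 2·124 + 640/18 + 30/2.8
= 248 + 35.56 + 10.71
= 294.27 mOsm/kg ≈ 294.3 mOsm/kg
Osmolar gap = measured − calculated = 296 − 294.3 = 1.7 mOsm/kg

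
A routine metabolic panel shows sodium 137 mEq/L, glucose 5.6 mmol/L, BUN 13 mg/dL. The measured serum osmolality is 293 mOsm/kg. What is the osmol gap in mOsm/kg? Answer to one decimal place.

8.8 mOsm/kg

Calculated osmolality = 2·Na + glucose + BUN/2.8
= 2·137 + 5.6 + 13/2.8
= 274 + 5.60 + 4.64
= 284.24 mOsm/kg ≈ 284.2 mOsm/kg
Osmolar gap = measured − calculated = 293 − 284.2 = 8.8 mOsm/kg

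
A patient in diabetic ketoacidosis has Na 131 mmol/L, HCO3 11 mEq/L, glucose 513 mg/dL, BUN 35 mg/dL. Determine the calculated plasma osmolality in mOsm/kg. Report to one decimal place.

Calculated osmolality = 2·Na + glucose/18 + BUN/2.8
= 2·131 + 513/18 + 35/2.8
= 262 + 28.50 + 12.50
= 303 mOsm/kg

303.0 mOsm/kg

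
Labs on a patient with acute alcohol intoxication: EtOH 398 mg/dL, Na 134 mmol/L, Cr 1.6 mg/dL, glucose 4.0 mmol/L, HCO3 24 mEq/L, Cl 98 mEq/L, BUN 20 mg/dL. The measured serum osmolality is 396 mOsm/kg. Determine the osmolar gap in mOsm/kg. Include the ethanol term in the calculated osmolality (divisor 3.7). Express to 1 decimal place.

Calculated osmolality = 2·Na + glucose + BUN/2.8 + ethanol/3.7
= 2·134 + 4 + 20/2.8 + 398/3.7
= 268 + 4 + 7.14 + 107.57
= 386.71 mOsm/kg ≈ 386.7 mOsm/kg
Osmolar gap = measured − calculated = 396 − 386.7 = 9.3 mOsm/kg

9.3 mOsm/kg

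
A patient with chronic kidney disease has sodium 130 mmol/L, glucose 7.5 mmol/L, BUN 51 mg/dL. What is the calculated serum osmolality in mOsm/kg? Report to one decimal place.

Calculated osmolality = 2·Na + glucose + BUN/2.8
= 2·130 + 7.5 + 51/2.8
= 260 + 7.50 + 18.21
= 285.71 mOsm/kg

285.7 mOsm/kg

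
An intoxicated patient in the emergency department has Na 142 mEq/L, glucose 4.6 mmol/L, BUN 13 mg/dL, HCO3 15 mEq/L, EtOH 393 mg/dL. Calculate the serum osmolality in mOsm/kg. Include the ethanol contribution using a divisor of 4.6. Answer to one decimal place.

Calculated osmolality = 2·Na + glucose + BUN/2.8 + ethanol/4.6
= 2·142 + 4.6 + 13/2.8 + 393/4.6
= 284 + 4.60 + 4.64 + 85.43
= 378.67 mOsm/kg

378.7 mOsm/kg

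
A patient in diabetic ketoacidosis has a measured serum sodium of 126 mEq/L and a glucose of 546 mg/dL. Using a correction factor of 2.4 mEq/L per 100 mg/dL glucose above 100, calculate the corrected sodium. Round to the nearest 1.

137 mEq/L

Corrected Na = measured Na + 2.4 · (glucose − 100)/100
= 126 + 2.4 · (546 − 100)/100
= 126 + 10.7
= 136.7 mEq/L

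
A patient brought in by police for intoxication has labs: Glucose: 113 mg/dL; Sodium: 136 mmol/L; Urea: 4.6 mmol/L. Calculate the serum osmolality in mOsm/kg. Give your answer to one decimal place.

282.9 mOsm/kg

Calculated osmolality = 2·Na + glucose/18 + urea
= 2·136 + 113/18 + 4.6
= 272 + 6.28 + 4.60
= 282.88 mOsm/kg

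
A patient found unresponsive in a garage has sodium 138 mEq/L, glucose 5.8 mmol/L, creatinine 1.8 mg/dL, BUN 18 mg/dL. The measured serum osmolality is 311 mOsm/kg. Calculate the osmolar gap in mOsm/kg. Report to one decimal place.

Calculated osmolality = 2·Na + glucose + BUN/2.8
= 2·138 + 5.8 + 18/2.8
= 276 + 5.80 + 6.43
= 288.23 mOsm/kg ≈ 288.2 mOsm/kg
Osmolar gap = measured − calculated = 311 − 288.2 = 22.8 mOsm/kg

22.8 mOsm/kg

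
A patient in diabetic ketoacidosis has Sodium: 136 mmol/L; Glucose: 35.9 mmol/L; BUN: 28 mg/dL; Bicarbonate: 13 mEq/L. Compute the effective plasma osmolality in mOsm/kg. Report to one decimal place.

307.9 mOsm/kg

Effective osmolality excludes urea (freely permeant across cell membranes):
2·Na + glucose
= 2·136 + 35.9
= 272 + 35.9
= 307.9 mOsm/kg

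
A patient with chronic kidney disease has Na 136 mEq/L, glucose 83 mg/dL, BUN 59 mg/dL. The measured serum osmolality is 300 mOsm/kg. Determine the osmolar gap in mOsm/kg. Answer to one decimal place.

2.3 mOsm/kg

Calculated osmolality = 2·Na + glucose/18 + BUN/2.8
= 2·136 + 83/18 + 59/2.8
= 272 + 4.61 + 21.07
= 297.68 mOsm/kg ≈ 297.7 mOsm/kg
Osmolar gap = measured − calculated = 300 − 297.7 = 2.3 mOsm/kg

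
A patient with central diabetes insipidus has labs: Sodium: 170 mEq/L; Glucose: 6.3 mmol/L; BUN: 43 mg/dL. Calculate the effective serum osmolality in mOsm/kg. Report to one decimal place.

Effective osmolality excludes urea (freely permeant across cell membranes):
2·Na + glucose
= 2·170 + 6.3
= 340 + 6.3
= 346.3 mOsm/kg

346.3 mOsm/kg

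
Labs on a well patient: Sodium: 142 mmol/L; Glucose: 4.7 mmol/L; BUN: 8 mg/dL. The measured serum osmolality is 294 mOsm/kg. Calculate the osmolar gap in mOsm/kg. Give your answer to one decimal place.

2.4 mOsm/kg

Calculated osmolality = 2·Na + glucose + BUN/2.8
= 2·142 + 4.7 + 8/2.8
= 284 + 4.70 + 2.86
= 291.56 mOsm/kg ≈ 291.6 mOsm/kg
Osmolar gap = measured − calculated = 294 − 291.6 = 2.4 mOsm/kg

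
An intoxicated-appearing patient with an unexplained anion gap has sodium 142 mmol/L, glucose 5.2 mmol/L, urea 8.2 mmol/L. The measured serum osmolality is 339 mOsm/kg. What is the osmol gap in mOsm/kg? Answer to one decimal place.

Calculated osmolality = 2·Na + glucose + urea
= 2·142 + 5.2 + 8.2
= 284 + 5.20 + 8.20
= 297.4 mOsm/kg ≈ 297.4 mOsm/kg
Osmolar gap = measured − calculated = 339 − 297.4 = 41.6 mOsm/kg

41.6 mOsm/kg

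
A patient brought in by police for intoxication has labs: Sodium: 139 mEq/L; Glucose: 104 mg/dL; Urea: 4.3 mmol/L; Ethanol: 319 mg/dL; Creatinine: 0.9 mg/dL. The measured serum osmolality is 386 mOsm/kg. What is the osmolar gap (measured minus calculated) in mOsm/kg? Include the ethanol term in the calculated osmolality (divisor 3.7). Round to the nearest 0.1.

11.7 mOsm/kg

Calculated osmolality = 2·Na + glucose/18 + urea + ethanol/3.7
= 2·139 + 104/18 + 4.3 + 319/3.7
= 278 + 5.78 + 4.30 + 86.22
= 374.3 mOsm/kg ≈ 374.3 mOsm/kg
Osmolar gap = measured − calculated = 386 − 374.3 = 11.7 mOsm/kg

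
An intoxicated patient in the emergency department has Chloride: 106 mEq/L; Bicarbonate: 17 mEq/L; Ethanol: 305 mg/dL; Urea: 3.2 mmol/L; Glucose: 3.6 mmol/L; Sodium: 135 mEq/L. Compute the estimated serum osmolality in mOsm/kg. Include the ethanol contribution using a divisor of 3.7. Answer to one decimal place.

359.2 mOsm/kg

Calculated osmolality = 2·Na + glucose + urea + ethanol/3.7
= 2·135 + 3.6 + 3.2 + 305/3.7
= 270 + 3.60 + 3.20 + 82.43
= 359.23 mOsm/kg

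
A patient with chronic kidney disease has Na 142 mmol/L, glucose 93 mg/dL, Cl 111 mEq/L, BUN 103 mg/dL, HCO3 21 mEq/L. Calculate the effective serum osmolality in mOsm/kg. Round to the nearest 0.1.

289.2 mOsm/kg

Effective osmolality excludes urea (freely permeant across cell membranes):
2·Na + glucose/18
= 2·142 + 93/18
= 284 + 5.17
= 289.17 mOsm/kg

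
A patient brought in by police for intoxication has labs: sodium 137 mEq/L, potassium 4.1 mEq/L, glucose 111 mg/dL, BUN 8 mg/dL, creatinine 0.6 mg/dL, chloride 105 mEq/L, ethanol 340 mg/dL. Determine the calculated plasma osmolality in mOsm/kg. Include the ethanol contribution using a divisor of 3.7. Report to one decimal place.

374.9 mOsm/kg

Calculated osmolality = 2·Na + glucose/18 + BUN/2.8 + ethanol/3.7
= 2·137 + 111/18 + 8/2.8 + 340/3.7
= 274 + 6.17 + 2.86 + 91.89
= 374.92 mOsm/kg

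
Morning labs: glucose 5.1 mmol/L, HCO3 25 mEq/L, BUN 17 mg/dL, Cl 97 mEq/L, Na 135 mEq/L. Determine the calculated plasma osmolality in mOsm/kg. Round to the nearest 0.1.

281.2 mOsm/kg

Calculated osmolality = 2·Na + glucose + BUN/2.8
= 2·135 + 5.1 + 17/2.8
= 270 + 5.10 + 6.07
= 281.17 mOsm/kg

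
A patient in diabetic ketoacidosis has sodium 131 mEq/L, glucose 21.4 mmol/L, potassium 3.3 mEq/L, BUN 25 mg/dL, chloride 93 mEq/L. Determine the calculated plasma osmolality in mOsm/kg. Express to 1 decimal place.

292.3 mOsm/kg

Calculated osmolality = 2·Na + glucose + BUN/2.8
= 2·131 + 21.4 + 25/2.8
= 262 + 21.40 + 8.93
= 292.33 mOsm/kg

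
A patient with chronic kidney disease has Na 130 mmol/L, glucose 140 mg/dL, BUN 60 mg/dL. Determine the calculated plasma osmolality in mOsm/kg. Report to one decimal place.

289.2 mOsm/kg

Calculated osmolality = 2·Na + glucose/18 + BUN/2.8
= 2·130 + 140/18 + 60/2.8
= 260 + 7.78 + 21.43
= 289.21 mOsm/kg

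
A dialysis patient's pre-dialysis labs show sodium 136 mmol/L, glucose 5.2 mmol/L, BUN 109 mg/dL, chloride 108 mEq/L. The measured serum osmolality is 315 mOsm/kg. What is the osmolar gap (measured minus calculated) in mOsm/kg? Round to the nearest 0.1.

Calculated osmolality = 2·Na + glucose + BUN/2.8
= 2·136 + 5.2 + 109/2.8
= 272 + 5.20 + 38.93
= 316.13 mOsm/kg ≈ 316.1 mOsm/kg
Osmolar gap = measured − calculated = 315 − 316.1 = -1.1 mOsm/kg

-1.1 mOsm/kg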